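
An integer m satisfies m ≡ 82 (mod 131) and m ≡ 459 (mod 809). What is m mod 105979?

102393

131⁻¹ mod 809: 131×457 ≡ 1 (mod 809), so 131⁻¹ ≡ 457.
m = 82 + 131×((459 − 82)×457 mod 809) = 82 + 131×781 = 102393.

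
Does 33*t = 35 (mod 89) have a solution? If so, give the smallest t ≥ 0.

gcd(33, 89) = 1, so a unique solution mod 89 exists.
33⁻¹ ≡ 27 (mod 89).
t ≡ 27*35 ≡ 55 (mod 89).

55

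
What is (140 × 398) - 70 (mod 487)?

132

140 × 398 = 55720 ≡ 202 (mod 487)
202 - 70 = 132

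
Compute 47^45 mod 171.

134

47^1 ≡ 47 (mod 171)
47^2 ≡ 47^2 = 2209 ≡ 157 (mod 171)
47^4 ≡ 157^2 = 24649 ≡ 25 (mod 171)
47^8 ≡ 25^2 = 625 ≡ 112 (mod 171)
47^16 ≡ 112^2 = 12544 ≡ 61 (mod 171)
47^32 ≡ 61^2 = 3721 ≡ 130 (mod 171)
47^45 = 47^32 * 47^8 * 47^4 * 47^1 ≡ 130 * 112 * 25 * 47 (mod 171).
Accumulate the product:
130 * 112 = 14560 ≡ 25
25 * 25 = 625 ≡ 112
112 * 47 = 5264 ≡ 134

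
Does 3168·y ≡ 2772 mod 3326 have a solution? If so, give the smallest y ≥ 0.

1456

gcd(3168, 3326) = 2, and 2 | 2772, so solutions exist.
Divide through by 2: 1584·y = 1386 (mod 1663).
1584⁻¹ ≡ 421 (mod 1663).
y ≡ 421·1386 ≡ 1456 (mod 1663).
The smallest non-negative solution is y = 1456.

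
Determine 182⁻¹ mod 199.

117

Run the extended Euclidean algorithm:
199 = 1×182 + 17
182 = 10×17 + 12
17 = 1×12 + 5
12 = 2×5 + 2
5 = 2×2 + 1
2 = 2×1 + 0
gcd(182, 199) = 1, so the inverse exists.
Bézout: 1 = 75×199 − 82×182.
So 182⁻¹ ≡ −82 ≡ 117 (mod 199).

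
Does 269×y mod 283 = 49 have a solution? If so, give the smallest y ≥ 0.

gcd(269, 283) = 1, so a unique solution mod 283 exists.
269⁻¹ ≡ 101 (mod 283).
y ≡ 101×49 ≡ 138 (mod 283).

138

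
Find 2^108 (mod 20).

16

2^1 ≡ 2 (mod 20)
2^2 ≡ 2^2 = 4 (mod 20)
2^4 ≡ 4^2 = 16 (mod 20)
2^8 ≡ 16^2 = 256 ≡ 16 (mod 20)
2^16 ≡ 16^2 = 256 ≡ 16 (mod 20)
2^32 ≡ 16^2 = 256 ≡ 16 (mod 20)
2^64 ≡ 16^2 = 256 ≡ 16 (mod 20)
2^108 = 2^64 · 2^32 · 2^8 · 2^4 ≡ 16 · 16 · 16 · 16 (mod 20).
Accumulate the product:
16 · 16 = 256 ≡ 16
16 · 16 = 256 ≡ 16
16 · 16 = 256 ≡ 16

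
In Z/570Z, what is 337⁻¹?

By the extended Euclidean algorithm:
570 = 1×337 + 233
337 = 1×233 + 104
233 = 2×104 + 25
104 = 4×25 + 4
25 = 6×4 + 1
4 = 4×1 + 0
gcd(337, 570) = 1, so the inverse exists.
Bézout: 1 = 81×570 − 137×337.
So 337⁻¹ ≡ −137 ≡ 433 (mod 570).

433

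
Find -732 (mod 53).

-732 = -14×53 + 10, so -732 ≡ 10 (mod 53).

10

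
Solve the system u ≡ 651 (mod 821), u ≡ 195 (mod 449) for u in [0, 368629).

201796

821⁻¹ mod 449: 821*414 ≡ 1 (mod 449), so 821⁻¹ ≡ 414.
u = 651 + 821*((195 − 651)*414 mod 449) = 651 + 821*245 = 201796.
Check: 201796 mod 821 = 651, 201796 mod 449 = 195. ✓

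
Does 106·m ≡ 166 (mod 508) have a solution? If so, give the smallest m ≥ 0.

107

gcd(106, 508) = 2, and 2 | 166, so solutions exist.
Divide through by 2: 53·m ≡ 83 mod 254.
53⁻¹ ≡ 139 (mod 254).
m ≡ 139·83 ≡ 107 (mod 254).
The smallest non-negative solution is m = 107.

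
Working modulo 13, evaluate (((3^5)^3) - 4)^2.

(3)^5 ≡ 9 (mod 13)
(9)^3 ≡ 1 (mod 13)
1 - 4 = -3 ≡ 10 (mod 13)
(10)^2 ≡ 9 (mod 13)

9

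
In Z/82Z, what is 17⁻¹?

By the extended Euclidean algorithm:
82 = 4×17 + 14
17 = 1×14 + 3
14 = 4×3 + 2
3 = 1×2 + 1
2 = 2×1 + 0
gcd(17, 82) = 1, so the inverse exists.
Back-substitute for 1:
1 = 1×3 − 1×2
  = −1×14 + 5×3
  = 5×17 − 6×14
  = −6×82 + 29×17
So 17⁻¹ ≡ 29 (mod 82).

29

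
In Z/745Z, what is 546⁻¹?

146

Apply the Euclidean algorithm and back-substitute:
745 = 1×546 + 199
546 = 2×199 + 148
199 = 1×148 + 51
148 = 2×51 + 46
51 = 1×46 + 5
46 = 9×5 + 1
5 = 5×1 + 0
gcd(546, 745) = 1, so the inverse exists.
Bézout: 1 = −107×745 + 146×546.
So 546⁻¹ ≡ 146 (mod 745).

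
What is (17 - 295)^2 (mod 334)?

130

17 - 295 = -278 ≡ 56 (mod 334)
(56)^2 ≡ 130 (mod 334)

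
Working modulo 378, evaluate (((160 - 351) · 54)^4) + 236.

128

160 - 351 = -191 ≡ 187 (mod 378)
187 · 54 = 10098 ≡ 270 (mod 378)
(270)^4 ≡ 270 (mod 378)
270 + 236 = 506 ≡ 128 (mod 378)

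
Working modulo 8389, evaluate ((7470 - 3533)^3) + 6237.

7470 - 3533 = 3937
(3937)^3 ≡ 5096 (mod 8389)
5096 + 6237 = 11333 ≡ 2944 (mod 8389)

2944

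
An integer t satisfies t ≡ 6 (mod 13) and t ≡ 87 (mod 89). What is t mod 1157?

13⁻¹ mod 89: 13·48 ≡ 1 (mod 89), so 13⁻¹ ≡ 48.
t = 6 + 13·((87 − 6)·48 mod 89) = 6 + 13·61 = 799.

799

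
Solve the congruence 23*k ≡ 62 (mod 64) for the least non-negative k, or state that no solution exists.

gcd(23, 64) = 1, so a unique solution mod 64 exists.
23⁻¹ ≡ 39 (mod 64).
k ≡ 39*62 ≡ 50 (mod 64).

50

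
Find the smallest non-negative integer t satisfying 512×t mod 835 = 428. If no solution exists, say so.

464

gcd(512, 835) = 1, so a unique solution mod 835 exists.
512⁻¹ ≡ 243 (mod 835).
t ≡ 243×428 ≡ 464 (mod 835).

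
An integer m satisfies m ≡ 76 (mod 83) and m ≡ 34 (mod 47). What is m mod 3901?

3230

83⁻¹ mod 47: 83·17 ≡ 1 (mod 47), so 83⁻¹ ≡ 17.
m = 76 + 83·((34 − 76)·17 mod 47) = 76 + 83·38 = 3230.
Check: 3230 mod 83 = 76, 3230 mod 47 = 34. ✓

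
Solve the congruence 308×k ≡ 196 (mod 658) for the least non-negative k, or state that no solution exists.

22

gcd(308, 658) = 14, and 14 | 196, so solutions exist.
Divide through by 14: 22×k = 14 (mod 47).
22⁻¹ ≡ 15 (mod 47).
k ≡ 15×14 ≡ 22 (mod 47).
The smallest non-negative solution is k = 22.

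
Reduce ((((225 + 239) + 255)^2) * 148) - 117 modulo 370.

225 + 239 = 464 ≡ 94 (mod 370)
94 + 255 = 349
(349)^2 ≡ 71 (mod 370)
71 * 148 = 10508 ≡ 148 (mod 370)
148 - 117 = 31

31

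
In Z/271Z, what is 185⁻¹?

167

Run the extended Euclidean algorithm:
271 = 1×185 + 86
185 = 2×86 + 13
86 = 6×13 + 8
13 = 1×8 + 5
8 = 1×5 + 3
5 = 1×3 + 2
3 = 1×2 + 1
2 = 2×1 + 0
gcd(185, 271) = 1, so the inverse exists.
Bézout: 1 = 71×271 − 104×185.
So 185⁻¹ ≡ −104 ≡ 167 (mod 271).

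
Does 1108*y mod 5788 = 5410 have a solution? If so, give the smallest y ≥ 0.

gcd(1108, 5788) = 4, and 4 does not divide 5410.
So the congruence has no solution.

no solution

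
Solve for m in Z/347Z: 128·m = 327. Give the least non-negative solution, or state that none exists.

gcd(128, 347) = 1, so a unique solution mod 347 exists.
128⁻¹ ≡ 122 (mod 347).
m ≡ 122·327 ≡ 336 (mod 347).

336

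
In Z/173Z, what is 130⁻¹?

4

173 = 1*130 + 43
130 = 3*43 + 1
43 = 43*1 + 0
gcd(130, 173) = 1, so the inverse exists.
Back-substitute for 1:
1 = 1*130 − 3*43
  = −3*173 + 4*130
So 130⁻¹ ≡ 4 (mod 173).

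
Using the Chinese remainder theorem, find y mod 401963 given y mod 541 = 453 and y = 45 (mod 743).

112981

541⁻¹ mod 743: 541·320 ≡ 1 (mod 743), so 541⁻¹ ≡ 320.
y = 453 + 541·((45 − 453)·320 mod 743) = 453 + 541·208 = 112981.
Check: 112981 mod 541 = 453, 112981 mod 743 = 45. ✓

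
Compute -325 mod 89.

-325 = -4×89 + 31, so -325 ≡ 31 (mod 89).

31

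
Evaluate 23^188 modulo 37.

23^1 ≡ 23 (mod 37)
23^2 ≡ 23^2 = 529 ≡ 11 (mod 37)
23^4 ≡ 11^2 = 121 ≡ 10 (mod 37)
23^8 ≡ 10^2 = 100 ≡ 26 (mod 37)
23^16 ≡ 26^2 = 676 ≡ 10 (mod 37)
23^32 ≡ 10^2 = 100 ≡ 26 (mod 37)
23^64 ≡ 26^2 = 676 ≡ 10 (mod 37)
23^128 ≡ 10^2 = 100 ≡ 26 (mod 37)
23^188 = 23^128 × 23^32 × 23^16 × 23^8 × 23^4 ≡ 26 × 26 × 10 × 26 × 10 (mod 37).
Accumulate the product:
26 × 26 = 676 ≡ 10
10 × 10 = 100 ≡ 26
26 × 26 = 676 ≡ 10
10 × 10 = 100 ≡ 26

26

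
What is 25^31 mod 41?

25

31 in binary is 11111, i.e. 31 = 16 + 8 + 4 + 2 + 1.
25^1 ≡ 25 (mod 41)
25^2 ≡ 25^2 = 625 ≡ 10 (mod 41)
25^4 ≡ 10^2 = 100 ≡ 18 (mod 41)
25^8 ≡ 18^2 = 324 ≡ 37 (mod 41)
25^16 ≡ 37^2 = 1369 ≡ 16 (mod 41)
25^31 = 25^16 * 25^8 * 25^4 * 25^2 * 25^1 ≡ 16 * 37 * 18 * 10 * 25 (mod 41).
Accumulate the product:
16 * 37 = 592 ≡ 18
18 * 18 = 324 ≡ 37
37 * 10 = 370 ≡ 1
1 * 25 = 25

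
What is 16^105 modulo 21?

By square-and-multiply:
105 in binary is 1101001, i.e. 105 = 64 + 32 + 8 + 1.
16^1 ≡ 16 (mod 21)
16^2 ≡ 16^2 = 256 ≡ 4 (mod 21)
16^4 ≡ 4^2 = 16 (mod 21)
16^8 ≡ 16^2 = 256 ≡ 4 (mod 21)
16^16 ≡ 4^2 = 16 (mod 21)
16^32 ≡ 16^2 = 256 ≡ 4 (mod 21)
16^64 ≡ 4^2 = 16 (mod 21)
16^105 = 16^64 · 16^32 · 16^8 · 16^1 ≡ 16 · 4 · 4 · 16 (mod 21).
Accumulate the product:
16 · 4 = 64 ≡ 1
1 · 4 = 4
4 · 16 = 64 ≡ 1

1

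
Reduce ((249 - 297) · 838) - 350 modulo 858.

249 - 297 = -48 ≡ 810 (mod 858)
810 · 838 = 678780 ≡ 102 (mod 858)
102 - 350 = -248 ≡ 610 (mod 858)

610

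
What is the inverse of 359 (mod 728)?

655

728 = 2*359 + 10
359 = 35*10 + 9
10 = 1*9 + 1
9 = 9*1 + 0
gcd(359, 728) = 1, so the inverse exists.
Bézout: 1 = 36*728 − 73*359.
So 359⁻¹ ≡ −73 ≡ 655 (mod 728).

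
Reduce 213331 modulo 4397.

2275

213331 = 48*4397 + 2275, so 213331 ≡ 2275 (mod 4397).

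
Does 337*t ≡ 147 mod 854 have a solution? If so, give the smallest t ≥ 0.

gcd(337, 854) = 1, so a unique solution mod 854 exists.
337⁻¹ ≡ 631 (mod 854).
t ≡ 631*147 ≡ 525 (mod 854).

525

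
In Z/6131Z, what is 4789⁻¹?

3632

6131 = 1×4789 + 1342
4789 = 3×1342 + 763
1342 = 1×763 + 579
763 = 1×579 + 184
579 = 3×184 + 27
184 = 6×27 + 22
27 = 1×22 + 5
22 = 4×5 + 2
5 = 2×2 + 1
2 = 2×1 + 0
gcd(4789, 6131) = 1, so the inverse exists.
Bézout: 1 = 1952×6131 − 2499×4789.
So 4789⁻¹ ≡ −2499 ≡ 3632 (mod 6131).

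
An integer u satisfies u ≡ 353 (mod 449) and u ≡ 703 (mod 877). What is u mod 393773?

449⁻¹ mod 877: 449×543 ≡ 1 (mod 877), so 449⁻¹ ≡ 543.
u = 353 + 449×((703 − 353)×543 mod 877) = 353 + 449×618 = 277835.

277835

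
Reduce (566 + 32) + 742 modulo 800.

540

566 + 32 = 598
598 + 742 = 1340 ≡ 540 (mod 800)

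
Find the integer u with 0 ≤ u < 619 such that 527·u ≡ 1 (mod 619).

619 = 1*527 + 92
527 = 5*92 + 67
92 = 1*67 + 25
67 = 2*25 + 17
25 = 1*17 + 8
17 = 2*8 + 1
8 = 8*1 + 0
gcd(527, 619) = 1, so the inverse exists.
Back-substitute for 1:
1 = 1*17 − 2*8
  = −2*25 + 3*17
  = 3*67 − 8*25
  = −8*92 + 11*67
  = 11*527 − 63*92
  = −63*619 + 74*527
So 527⁻¹ ≡ 74 (mod 619).

74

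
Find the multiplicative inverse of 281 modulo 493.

393

493 = 1·281 + 212
281 = 1·212 + 69
212 = 3·69 + 5
69 = 13·5 + 4
5 = 1·4 + 1
4 = 4·1 + 0
gcd(281, 493) = 1, so the inverse exists.
Bézout: 1 = 57·493 − 100·281.
So 281⁻¹ ≡ −100 ≡ 393 (mod 493).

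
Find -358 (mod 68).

50

-358 = -6×68 + 50, so -358 ≡ 50 (mod 68).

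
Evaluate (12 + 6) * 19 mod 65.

17

12 + 6 = 18
18 * 19 = 342 ≡ 17 (mod 65)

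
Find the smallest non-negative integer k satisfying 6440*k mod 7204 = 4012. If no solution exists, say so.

gcd(6440, 7204) = 4, and 4 | 4012, so solutions exist.
Divide through by 4: 1610*k = 1003 (mod 1801).
1610⁻¹ ≡ 66 (mod 1801).
k ≡ 66*1003 ≡ 1362 (mod 1801).
The smallest non-negative solution is k = 1362.

1362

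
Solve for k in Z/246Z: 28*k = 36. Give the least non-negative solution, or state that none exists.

54

gcd(28, 246) = 2, and 2 | 36, so solutions exist.
Divide through by 2: 14*k ≡ 18 (mod 123).
14⁻¹ ≡ 44 (mod 123).
k ≡ 44*18 ≡ 54 (mod 123).
The smallest non-negative solution is k = 54.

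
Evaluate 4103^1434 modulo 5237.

1434 in binary is 10110011010, i.e. 1434 = 1024 + 256 + 128 + 16 + 8 + 2.
4103^1 ≡ 4103 (mod 5237)
4103^2 ≡ 4103^2 = 16834609 ≡ 2891 (mod 5237)
4103^4 ≡ 2891^2 = 8357881 ≡ 4866 (mod 5237)
4103^8 ≡ 4866^2 = 23677956 ≡ 1479 (mod 5237)
4103^16 ≡ 1479^2 = 2187441 ≡ 3612 (mod 5237)
4103^32 ≡ 3612^2 = 13046544 ≡ 1177 (mod 5237)
4103^64 ≡ 1177^2 = 1385329 ≡ 2761 (mod 5237)
4103^128 ≡ 2761^2 = 7623121 ≡ 3286 (mod 5237)
4103^256 ≡ 3286^2 = 10797796 ≡ 4339 (mod 5237)
4103^512 ≡ 4339^2 = 18826921 ≡ 5143 (mod 5237)
4103^1024 ≡ 5143^2 = 26450449 ≡ 3599 (mod 5237)
4103^1434 = 4103^1024 · 4103^256 · 4103^128 · 4103^16 · 4103^8 · 4103^2 ≡ 3599 · 4339 · 3286 · 3612 · 1479 · 2891 (mod 5237).
Accumulate the product:
3599 · 4339 = 15616061 ≡ 4564
4564 · 3286 = 14997304 ≡ 3773
3773 · 3612 = 13628076 ≡ 1402
1402 · 1479 = 2073558 ≡ 4943
4943 · 2891 = 14290213 ≡ 3677

3677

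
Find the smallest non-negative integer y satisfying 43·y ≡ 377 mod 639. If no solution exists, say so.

410

gcd(43, 639) = 1, so a unique solution mod 639 exists.
43⁻¹ ≡ 535 (mod 639).
y ≡ 535·377 ≡ 410 (mod 639).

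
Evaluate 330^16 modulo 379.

227

330^1 ≡ 330 (mod 379)
330^2 ≡ 330^2 = 108900 ≡ 127 (mod 379)
330^4 ≡ 127^2 = 16129 ≡ 211 (mod 379)
330^8 ≡ 211^2 = 44521 ≡ 178 (mod 379)
330^16 ≡ 178^2 = 31684 ≡ 227 (mod 379)
So 330^16 ≡ 227 (mod 379).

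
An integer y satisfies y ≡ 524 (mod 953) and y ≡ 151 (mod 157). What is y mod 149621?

953⁻¹ mod 157: 953*100 ≡ 1 (mod 157), so 953⁻¹ ≡ 100.
y = 524 + 953*((151 − 524)*100 mod 157) = 524 + 953*66 = 63422.
Check: 63422 mod 953 = 524, 63422 mod 157 = 151. ✓

63422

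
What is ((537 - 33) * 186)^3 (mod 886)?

537 - 33 = 504
504 * 186 = 93744 ≡ 714 (mod 886)
(714)^3 ≡ 736 (mod 886)

736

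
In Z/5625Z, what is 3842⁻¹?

5625 = 1*3842 + 1783
3842 = 2*1783 + 276
1783 = 6*276 + 127
276 = 2*127 + 22
127 = 5*22 + 17
22 = 1*17 + 5
17 = 3*5 + 2
5 = 2*2 + 1
2 = 2*1 + 0
gcd(3842, 5625) = 1, so the inverse exists.
Back-substitute for 1:
1 = 1*5 − 2*2
  = −2*17 + 7*5
  = 7*22 − 9*17
  = −9*127 + 52*22
  = 52*276 − 113*127
  = −113*1783 + 730*276
  = 730*3842 − 1573*1783
  = −1573*5625 + 2303*3842
So 3842⁻¹ ≡ 2303 (mod 5625).

2303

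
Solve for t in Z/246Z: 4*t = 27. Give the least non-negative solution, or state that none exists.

no solution

gcd(4, 246) = 2, and 2 does not divide 27.
So the congruence has no solution.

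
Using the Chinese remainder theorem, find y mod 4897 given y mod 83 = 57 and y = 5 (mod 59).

3958

83⁻¹ mod 59: 83·32 ≡ 1 (mod 59), so 83⁻¹ ≡ 32.
y = 57 + 83·((5 − 57)·32 mod 59) = 57 + 83·47 = 3958.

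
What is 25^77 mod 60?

25

Using repeated squaring:
77 in binary is 1001101, i.e. 77 = 64 + 8 + 4 + 1.
25^1 ≡ 25 (mod 60)
25^2 ≡ 25^2 = 625 ≡ 25 (mod 60)
25^4 ≡ 25^2 = 625 ≡ 25 (mod 60)
25^8 ≡ 25^2 = 625 ≡ 25 (mod 60)
25^16 ≡ 25^2 = 625 ≡ 25 (mod 60)
25^32 ≡ 25^2 = 625 ≡ 25 (mod 60)
25^64 ≡ 25^2 = 625 ≡ 25 (mod 60)
25^77 = 25^64 * 25^8 * 25^4 * 25^1 ≡ 25 * 25 * 25 * 25 (mod 60).
Accumulate the product:
25 * 25 = 625 ≡ 25
25 * 25 = 625 ≡ 25
25 * 25 = 625 ≡ 25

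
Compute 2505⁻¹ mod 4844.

321

By the extended Euclidean algorithm:
4844 = 1*2505 + 2339
2505 = 1*2339 + 166
2339 = 14*166 + 15
166 = 11*15 + 1
15 = 15*1 + 0
gcd(2505, 4844) = 1, so the inverse exists.
Back-substitute for 1:
1 = 1*166 − 11*15
  = −11*2339 + 155*166
  = 155*2505 − 166*2339
  = −166*4844 + 321*2505
So 2505⁻¹ ≡ 321 (mod 4844).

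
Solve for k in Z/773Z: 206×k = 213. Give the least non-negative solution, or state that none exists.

335

gcd(206, 773) = 1, so a unique solution mod 773 exists.
206⁻¹ ≡ 379 (mod 773).
k ≡ 379×213 ≡ 335 (mod 773).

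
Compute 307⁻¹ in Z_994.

531

994 = 3×307 + 73
307 = 4×73 + 15
73 = 4×15 + 13
15 = 1×13 + 2
13 = 6×2 + 1
2 = 2×1 + 0
gcd(307, 994) = 1, so the inverse exists.
Back-substitute for 1:
1 = 1×13 − 6×2
  = −6×15 + 7×13
  = 7×73 − 34×15
  = −34×307 + 143×73
  = 143×994 − 463×307
So 307⁻¹ ≡ −463 ≡ 531 (mod 994).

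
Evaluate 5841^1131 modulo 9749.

540

1131 in binary is 10001101011, i.e. 1131 = 1024 + 64 + 32 + 8 + 2 + 1.
5841^1 ≡ 5841 (mod 9749)
5841^2 ≡ 5841^2 = 34117281 ≡ 5530 (mod 9749)
5841^4 ≡ 5530^2 = 30580900 ≡ 8036 (mod 9749)
5841^8 ≡ 8036^2 = 64577296 ≡ 9669 (mod 9749)
5841^16 ≡ 9669^2 = 93489561 ≡ 6400 (mod 9749)
5841^32 ≡ 6400^2 = 40960000 ≡ 4451 (mod 9749)
5841^64 ≡ 4451^2 = 19811401 ≡ 1433 (mod 9749)
5841^128 ≡ 1433^2 = 2053489 ≡ 6199 (mod 9749)
5841^256 ≡ 6199^2 = 38427601 ≡ 6792 (mod 9749)
5841^512 ≡ 6792^2 = 46131264 ≡ 8745 (mod 9749)
5841^1024 ≡ 8745^2 = 76475025 ≡ 3869 (mod 9749)
5841^1131 = 5841^1024 * 5841^64 * 5841^32 * 5841^8 * 5841^2 * 5841^1 ≡ 3869 * 1433 * 4451 * 9669 * 5530 * 5841 (mod 9749).
Accumulate the product:
3869 * 1433 = 5544277 ≡ 6845
6845 * 4451 = 30467095 ≡ 1470
1470 * 9669 = 14213430 ≡ 9137
9137 * 5530 = 50527610 ≡ 8292
8292 * 5841 = 48433572 ≡ 540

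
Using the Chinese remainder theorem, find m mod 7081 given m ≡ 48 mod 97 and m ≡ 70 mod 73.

727

97⁻¹ mod 73: 97*70 ≡ 1 (mod 73), so 97⁻¹ ≡ 70.
m = 48 + 97*((70 − 48)*70 mod 73) = 48 + 97*7 = 727.
Check: 727 mod 97 = 48, 727 mod 73 = 70. ✓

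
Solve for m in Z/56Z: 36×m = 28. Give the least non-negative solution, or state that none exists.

gcd(36, 56) = 4, and 4 | 28, so solutions exist.
Divide through by 4: 9×m ≡ 7 (mod 14).
9⁻¹ ≡ 11 (mod 14).
m ≡ 11×7 ≡ 7 (mod 14).
The smallest non-negative solution is m = 7.

7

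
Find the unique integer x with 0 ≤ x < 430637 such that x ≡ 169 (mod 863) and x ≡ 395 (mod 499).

863⁻¹ mod 499: 863×292 ≡ 1 (mod 499), so 863⁻¹ ≡ 292.
x = 169 + 863×((395 − 169)×292 mod 499) = 169 + 863×124 = 107181.

107181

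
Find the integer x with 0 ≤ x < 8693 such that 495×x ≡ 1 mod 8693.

1282

Apply the Euclidean algorithm and back-substitute:
8693 = 17*495 + 278
495 = 1*278 + 217
278 = 1*217 + 61
217 = 3*61 + 34
61 = 1*34 + 27
34 = 1*27 + 7
27 = 3*7 + 6
7 = 1*6 + 1
6 = 6*1 + 0
gcd(495, 8693) = 1, so the inverse exists.
Bézout: 1 = −73*8693 + 1282*495.
So 495⁻¹ ≡ 1282 (mod 8693).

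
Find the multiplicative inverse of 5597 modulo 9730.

9730 = 1*5597 + 4133
5597 = 1*4133 + 1464
4133 = 2*1464 + 1205
1464 = 1*1205 + 259
1205 = 4*259 + 169
259 = 1*169 + 90
169 = 1*90 + 79
90 = 1*79 + 11
79 = 7*11 + 2
11 = 5*2 + 1
2 = 2*1 + 0
gcd(5597, 9730) = 1, so the inverse exists.
Bézout: 1 = −2550*9730 + 4433*5597.
So 5597⁻¹ ≡ 4433 (mod 9730).

4433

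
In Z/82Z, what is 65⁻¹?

53

82 = 1·65 + 17
65 = 3·17 + 14
17 = 1·14 + 3
14 = 4·3 + 2
3 = 1·2 + 1
2 = 2·1 + 0
gcd(65, 82) = 1, so the inverse exists.
Back-substitute for 1:
1 = 1·3 − 1·2
  = −1·14 + 5·3
  = 5·17 − 6·14
  = −6·65 + 23·17
  = 23·82 − 29·65
So 65⁻¹ ≡ −29 ≡ 53 (mod 82).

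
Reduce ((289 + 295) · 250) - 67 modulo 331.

289 + 295 = 584 ≡ 253 (mod 331)
253 · 250 = 63250 ≡ 29 (mod 331)
29 - 67 = -38 ≡ 293 (mod 331)

293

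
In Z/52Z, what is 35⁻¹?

By the extended Euclidean algorithm:
52 = 1*35 + 17
35 = 2*17 + 1
17 = 17*1 + 0
gcd(35, 52) = 1, so the inverse exists.
Bézout: 1 = −2*52 + 3*35.
So 35⁻¹ ≡ 3 (mod 52).

3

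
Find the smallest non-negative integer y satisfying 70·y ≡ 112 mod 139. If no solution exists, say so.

gcd(70, 139) = 1, so a unique solution mod 139 exists.
70⁻¹ ≡ 2 (mod 139).
y ≡ 2·112 ≡ 85 (mod 139).

85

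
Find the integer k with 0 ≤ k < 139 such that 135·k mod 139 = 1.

104

139 = 1*135 + 4
135 = 33*4 + 3
4 = 1*3 + 1
3 = 3*1 + 0
gcd(135, 139) = 1, so the inverse exists.
Back-substitute for 1:
1 = 1*4 − 1*3
  = −1*135 + 34*4
  = 34*139 − 35*135
So 135⁻¹ ≡ −35 ≡ 104 (mod 139).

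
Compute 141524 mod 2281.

102

141524 = 62×2281 + 102, so 141524 ≡ 102 (mod 2281).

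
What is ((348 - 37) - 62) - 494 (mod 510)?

265

348 - 37 = 311
311 - 62 = 249
249 - 494 = -245 ≡ 265 (mod 510)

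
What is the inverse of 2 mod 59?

Run the extended Euclidean algorithm:
59 = 29×2 + 1
2 = 2×1 + 0
gcd(2, 59) = 1, so the inverse exists.
Bézout: 1 = 1×59 − 29×2.
So 2⁻¹ ≡ −29 ≡ 30 (mod 59).

30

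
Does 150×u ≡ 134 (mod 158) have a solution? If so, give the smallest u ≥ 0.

gcd(150, 158) = 2, and 2 | 134, so solutions exist.
Divide through by 2: 75×u ≡ 67 (mod 79).
75⁻¹ ≡ 59 (mod 79).
u ≡ 59×67 ≡ 3 (mod 79).
The smallest non-negative solution is u = 3.

3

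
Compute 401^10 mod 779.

Compute successive squares:
10 in binary is 1010, i.e. 10 = 8 + 2.
401^1 ≡ 401 (mod 779)
401^2 ≡ 401^2 = 160801 ≡ 327 (mod 779)
401^4 ≡ 327^2 = 106929 ≡ 206 (mod 779)
401^8 ≡ 206^2 = 42436 ≡ 370 (mod 779)
401^10 = 401^8 · 401^2 ≡ 370 · 327 (mod 779).
370 · 327 = 120990 ≡ 245 (mod 779).

245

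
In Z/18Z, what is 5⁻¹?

By the extended Euclidean algorithm:
18 = 3×5 + 3
5 = 1×3 + 2
3 = 1×2 + 1
2 = 2×1 + 0
gcd(5, 18) = 1, so the inverse exists.
Bézout: 1 = 2×18 − 7×5.
So 5⁻¹ ≡ −7 ≡ 11 (mod 18).

11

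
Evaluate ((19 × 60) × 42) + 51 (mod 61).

46

19 × 60 = 1140 ≡ 42 (mod 61)
42 × 42 = 1764 ≡ 56 (mod 61)
56 + 51 = 107 ≡ 46 (mod 61)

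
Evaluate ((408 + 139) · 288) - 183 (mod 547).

364

408 + 139 = 547 ≡ 0 (mod 547)
0 · 288 = 0
0 - 183 = -183 ≡ 364 (mod 547)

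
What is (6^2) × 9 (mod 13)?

12

(6)^2 ≡ 10 (mod 13)
10 × 9 = 90 ≡ 12 (mod 13)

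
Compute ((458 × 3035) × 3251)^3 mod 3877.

3367

458 × 3035 = 1390030 ≡ 2064 (mod 3877)
2064 × 3251 = 6710064 ≡ 2854 (mod 3877)
(2854)^3 ≡ 3367 (mod 3877)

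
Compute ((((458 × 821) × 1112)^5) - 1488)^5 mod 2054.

724

458 × 821 = 376018 ≡ 136 (mod 2054)
136 × 1112 = 151232 ≡ 1290 (mod 2054)
(1290)^5 ≡ 724 (mod 2054)
724 - 1488 = -764 ≡ 1290 (mod 2054)
(1290)^5 ≡ 724 (mod 2054)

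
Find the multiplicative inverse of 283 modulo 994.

By the extended Euclidean algorithm:
994 = 3·283 + 145
283 = 1·145 + 138
145 = 1·138 + 7
138 = 19·7 + 5
7 = 1·5 + 2
5 = 2·2 + 1
2 = 2·1 + 0
gcd(283, 994) = 1, so the inverse exists.
Bézout: 1 = −121·994 + 425·283.
So 283⁻¹ ≡ 425 (mod 994).

425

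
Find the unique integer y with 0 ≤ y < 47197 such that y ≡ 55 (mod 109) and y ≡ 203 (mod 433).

5832

109⁻¹ mod 433: 109×290 ≡ 1 (mod 433), so 109⁻¹ ≡ 290.
y = 55 + 109×((203 − 55)×290 mod 433) = 55 + 109×53 = 5832.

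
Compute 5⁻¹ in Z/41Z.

33

Apply the Euclidean algorithm and back-substitute:
41 = 8*5 + 1
5 = 5*1 + 0
gcd(5, 41) = 1, so the inverse exists.
Bézout: 1 = 1*41 − 8*5.
So 5⁻¹ ≡ −8 ≡ 33 (mod 41).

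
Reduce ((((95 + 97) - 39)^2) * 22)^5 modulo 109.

95 + 97 = 192 ≡ 83 (mod 109)
83 - 39 = 44
(44)^2 ≡ 83 (mod 109)
83 * 22 = 1826 ≡ 82 (mod 109)
(82)^5 ≡ 71 (mod 109)

71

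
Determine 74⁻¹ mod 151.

100

151 = 2*74 + 3
74 = 24*3 + 2
3 = 1*2 + 1
2 = 2*1 + 0
gcd(74, 151) = 1, so the inverse exists.
Bézout: 1 = 25*151 − 51*74.
So 74⁻¹ ≡ −51 ≡ 100 (mod 151).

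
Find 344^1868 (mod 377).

94

Using repeated squaring:
1868 in binary is 11101001100, i.e. 1868 = 1024 + 512 + 256 + 64 + 8 + 4.
344^1 ≡ 344 (mod 377)
344^2 ≡ 344^2 = 118336 ≡ 335 (mod 377)
344^4 ≡ 335^2 = 112225 ≡ 256 (mod 377)
344^8 ≡ 256^2 = 65536 ≡ 315 (mod 377)
344^16 ≡ 315^2 = 99225 ≡ 74 (mod 377)
344^32 ≡ 74^2 = 5476 ≡ 198 (mod 377)
344^64 ≡ 198^2 = 39204 ≡ 373 (mod 377)
344^128 ≡ 373^2 = 139129 ≡ 16 (mod 377)
344^256 ≡ 16^2 = 256 (mod 377)
344^512 ≡ 256^2 = 65536 ≡ 315 (mod 377)
344^1024 ≡ 315^2 = 99225 ≡ 74 (mod 377)
344^1868 = 344^1024 × 344^512 × 344^256 × 344^64 × 344^8 × 344^4 ≡ 74 × 315 × 256 × 373 × 315 × 256 (mod 377).
Accumulate the product:
74 × 315 = 23310 ≡ 313
313 × 256 = 80128 ≡ 204
204 × 373 = 76092 ≡ 315
315 × 315 = 99225 ≡ 74
74 × 256 = 18944 ≡ 94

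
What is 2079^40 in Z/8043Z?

7623

Using repeated squaring:
2079^1 ≡ 2079 (mod 8043)
2079^2 ≡ 2079^2 = 4322241 ≡ 3150 (mod 8043)
2079^4 ≡ 3150^2 = 9922500 ≡ 5481 (mod 8043)
2079^8 ≡ 5481^2 = 30041361 ≡ 756 (mod 8043)
2079^16 ≡ 756^2 = 571536 ≡ 483 (mod 8043)
2079^32 ≡ 483^2 = 233289 ≡ 42 (mod 8043)
2079^40 = 2079^32 × 2079^8 ≡ 42 × 756 (mod 8043).
42 × 756 = 31752 ≡ 7623 (mod 8043).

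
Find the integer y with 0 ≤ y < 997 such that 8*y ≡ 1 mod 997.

Apply the Euclidean algorithm and back-substitute:
997 = 124·8 + 5
8 = 1·5 + 3
5 = 1·3 + 2
3 = 1·2 + 1
2 = 2·1 + 0
gcd(8, 997) = 1, so the inverse exists.
Bézout: 1 = −3·997 + 374·8.
So 8⁻¹ ≡ 374 (mod 997).

374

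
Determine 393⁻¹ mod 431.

34

Run the extended Euclidean algorithm:
431 = 1·393 + 38
393 = 10·38 + 13
38 = 2·13 + 12
13 = 1·12 + 1
12 = 12·1 + 0
gcd(393, 431) = 1, so the inverse exists.
Bézout: 1 = −31·431 + 34·393.
So 393⁻¹ ≡ 34 (mod 431).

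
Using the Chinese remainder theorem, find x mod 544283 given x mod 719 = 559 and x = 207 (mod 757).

719⁻¹ mod 757: 719·498 ≡ 1 (mod 757), so 719⁻¹ ≡ 498.
x = 559 + 719·((207 − 559)·498 mod 757) = 559 + 719·328 = 236391.

236391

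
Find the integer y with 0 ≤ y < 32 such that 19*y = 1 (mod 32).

27

Run the extended Euclidean algorithm:
32 = 1×19 + 13
19 = 1×13 + 6
13 = 2×6 + 1
6 = 6×1 + 0
gcd(19, 32) = 1, so the inverse exists.
Back-substitute for 1:
1 = 1×13 − 2×6
  = −2×19 + 3×13
  = 3×32 − 5×19
So 19⁻¹ ≡ −5 ≡ 27 (mod 32).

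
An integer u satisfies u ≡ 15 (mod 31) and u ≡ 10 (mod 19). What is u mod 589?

31⁻¹ mod 19: 31·8 ≡ 1 (mod 19), so 31⁻¹ ≡ 8.
u = 15 + 31·((10 − 15)·8 mod 19) = 15 + 31·17 = 542.

542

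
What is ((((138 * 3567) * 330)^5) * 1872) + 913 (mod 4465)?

2073

138 * 3567 = 492246 ≡ 1096 (mod 4465)
1096 * 330 = 361680 ≡ 15 (mod 4465)
(15)^5 ≡ 325 (mod 4465)
325 * 1872 = 608400 ≡ 1160 (mod 4465)
1160 + 913 = 2073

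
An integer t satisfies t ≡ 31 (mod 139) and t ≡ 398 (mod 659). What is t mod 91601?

139⁻¹ mod 659: 139*531 ≡ 1 (mod 659), so 139⁻¹ ≡ 531.
t = 31 + 139*((398 − 31)*531 mod 659) = 31 + 139*472 = 65639.

65639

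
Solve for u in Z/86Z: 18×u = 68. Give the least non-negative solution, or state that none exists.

42

gcd(18, 86) = 2, and 2 | 68, so solutions exist.
Divide through by 2: 9×u = 34 (mod 43).
9⁻¹ ≡ 24 (mod 43).
u ≡ 24×34 ≡ 42 (mod 43).
The smallest non-negative solution is u = 42.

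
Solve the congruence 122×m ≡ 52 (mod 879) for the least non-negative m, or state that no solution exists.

gcd(122, 879) = 1, so a unique solution mod 879 exists.
122⁻¹ ≡ 281 (mod 879).
m ≡ 281×52 ≡ 548 (mod 879).

548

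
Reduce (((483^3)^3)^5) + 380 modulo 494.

(483)^3 ≡ 151 (mod 494)
(151)^3 ≡ 265 (mod 494)
(265)^5 ≡ 265 (mod 494)
265 + 380 = 645 ≡ 151 (mod 494)

151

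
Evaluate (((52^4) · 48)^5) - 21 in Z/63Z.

33

(52)^4 ≡ 25 (mod 63)
25 · 48 = 1200 ≡ 3 (mod 63)
(3)^5 ≡ 54 (mod 63)
54 - 21 = 33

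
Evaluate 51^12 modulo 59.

49

12 in binary is 1100, i.e. 12 = 8 + 4.
51^1 ≡ 51 (mod 59)
51^2 ≡ 51^2 = 2601 ≡ 5 (mod 59)
51^4 ≡ 5^2 = 25 (mod 59)
51^8 ≡ 25^2 = 625 ≡ 35 (mod 59)
51^12 = 51^8 × 51^4 ≡ 35 × 25 (mod 59).
35 × 25 = 875 ≡ 49 (mod 59).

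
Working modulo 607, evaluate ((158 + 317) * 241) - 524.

158 + 317 = 475
475 * 241 = 114475 ≡ 359 (mod 607)
359 - 524 = -165 ≡ 442 (mod 607)

442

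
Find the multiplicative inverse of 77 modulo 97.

97 = 1*77 + 20
77 = 3*20 + 17
20 = 1*17 + 3
17 = 5*3 + 2
3 = 1*2 + 1
2 = 2*1 + 0
gcd(77, 97) = 1, so the inverse exists.
Back-substitute for 1:
1 = 1*3 − 1*2
  = −1*17 + 6*3
  = 6*20 − 7*17
  = −7*77 + 27*20
  = 27*97 − 34*77
So 77⁻¹ ≡ −34 ≡ 63 (mod 97).

63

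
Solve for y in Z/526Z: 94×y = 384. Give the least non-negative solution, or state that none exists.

gcd(94, 526) = 2, and 2 | 384, so solutions exist.
Divide through by 2: 47×y ≡ 192 (mod 263).
47⁻¹ ≡ 28 (mod 263).
y ≡ 28×192 ≡ 116 (mod 263).
The smallest non-negative solution is y = 116.

116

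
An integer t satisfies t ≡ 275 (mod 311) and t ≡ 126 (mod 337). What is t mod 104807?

78647

311⁻¹ mod 337: 311*324 ≡ 1 (mod 337), so 311⁻¹ ≡ 324.
t = 275 + 311*((126 − 275)*324 mod 337) = 275 + 311*252 = 78647.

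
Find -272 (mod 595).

-272 = -1*595 + 323, so -272 ≡ 323 (mod 595).

323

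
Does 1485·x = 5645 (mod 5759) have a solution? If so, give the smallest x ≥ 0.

1652

gcd(1485, 5759) = 1, so a unique solution mod 5759 exists.
1485⁻¹ ≡ 1400 (mod 5759).
x ≡ 1400·5645 ≡ 1652 (mod 5759).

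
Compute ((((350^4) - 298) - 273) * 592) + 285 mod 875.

3

(350)^4 ≡ 0 (mod 875)
0 - 298 = -298 ≡ 577 (mod 875)
577 - 273 = 304
304 * 592 = 179968 ≡ 593 (mod 875)
593 + 285 = 878 ≡ 3 (mod 875)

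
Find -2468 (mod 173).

127

-2468 = -15·173 + 127, so -2468 ≡ 127 (mod 173).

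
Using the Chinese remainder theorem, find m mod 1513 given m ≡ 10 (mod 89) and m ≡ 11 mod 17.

89⁻¹ mod 17: 89×13 ≡ 1 (mod 17), so 89⁻¹ ≡ 13.
m = 10 + 89×((11 − 10)×13 mod 17) = 10 + 89×13 = 1167.

1167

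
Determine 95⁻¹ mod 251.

Run the extended Euclidean algorithm:
251 = 2×95 + 61
95 = 1×61 + 34
61 = 1×34 + 27
34 = 1×27 + 7
27 = 3×7 + 6
7 = 1×6 + 1
6 = 6×1 + 0
gcd(95, 251) = 1, so the inverse exists.
Back-substitute for 1:
1 = 1×7 − 1×6
  = −1×27 + 4×7
  = 4×34 − 5×27
  = −5×61 + 9×34
  = 9×95 − 14×61
  = −14×251 + 37×95
So 95⁻¹ ≡ 37 (mod 251).

37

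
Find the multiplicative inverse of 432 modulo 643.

Apply the Euclidean algorithm and back-substitute:
643 = 1*432 + 211
432 = 2*211 + 10
211 = 21*10 + 1
10 = 10*1 + 0
gcd(432, 643) = 1, so the inverse exists.
Back-substitute for 1:
1 = 1*211 − 21*10
  = −21*432 + 43*211
  = 43*643 − 64*432
So 432⁻¹ ≡ −64 ≡ 579 (mod 643).

579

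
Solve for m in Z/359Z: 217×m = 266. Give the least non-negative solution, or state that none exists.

gcd(217, 359) = 1, so a unique solution mod 359 exists.
217⁻¹ ≡ 225 (mod 359).
m ≡ 225×266 ≡ 256 (mod 359).

256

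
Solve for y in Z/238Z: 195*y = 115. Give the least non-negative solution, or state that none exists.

25

gcd(195, 238) = 1, so a unique solution mod 238 exists.
195⁻¹ ≡ 83 (mod 238).
y ≡ 83*115 ≡ 25 (mod 238).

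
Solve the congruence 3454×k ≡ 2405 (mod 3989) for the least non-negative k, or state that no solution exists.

1524

gcd(3454, 3989) = 1, so a unique solution mod 3989 exists.
3454⁻¹ ≡ 1782 (mod 3989).
k ≡ 1782×2405 ≡ 1524 (mod 3989).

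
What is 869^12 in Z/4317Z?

Using repeated squaring:
12 in binary is 1100, i.e. 12 = 8 + 4.
869^1 ≡ 869 (mod 4317)
869^2 ≡ 869^2 = 755161 ≡ 4003 (mod 4317)
869^4 ≡ 4003^2 = 16024009 ≡ 3622 (mod 4317)
869^8 ≡ 3622^2 = 13118884 ≡ 3838 (mod 4317)
869^12 = 869^8 · 869^4 ≡ 3838 · 3622 (mod 4317).
3838 · 3622 = 13901236 ≡ 496 (mod 4317).

496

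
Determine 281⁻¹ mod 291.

29

By the extended Euclidean algorithm:
291 = 1*281 + 10
281 = 28*10 + 1
10 = 10*1 + 0
gcd(281, 291) = 1, so the inverse exists.
Back-substitute for 1:
1 = 1*281 − 28*10
  = −28*291 + 29*281
So 281⁻¹ ≡ 29 (mod 291).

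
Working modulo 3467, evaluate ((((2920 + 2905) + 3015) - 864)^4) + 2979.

994

2920 + 2905 = 5825 ≡ 2358 (mod 3467)
2358 + 3015 = 5373 ≡ 1906 (mod 3467)
1906 - 864 = 1042
(1042)^4 ≡ 1482 (mod 3467)
1482 + 2979 = 4461 ≡ 994 (mod 3467)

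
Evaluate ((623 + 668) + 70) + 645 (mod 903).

623 + 668 = 1291 ≡ 388 (mod 903)
388 + 70 = 458
458 + 645 = 1103 ≡ 200 (mod 903)

200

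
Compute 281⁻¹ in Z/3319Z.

3319 = 11×281 + 228
281 = 1×228 + 53
228 = 4×53 + 16
53 = 3×16 + 5
16 = 3×5 + 1
5 = 5×1 + 0
gcd(281, 3319) = 1, so the inverse exists.
Bézout: 1 = 53×3319 − 626×281.
So 281⁻¹ ≡ −626 ≡ 2693 (mod 3319).

2693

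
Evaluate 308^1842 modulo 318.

28

Compute successive squares:
1842 in binary is 11100110010, i.e. 1842 = 1024 + 512 + 256 + 32 + 16 + 2.
308^1 ≡ 308 (mod 318)
308^2 ≡ 308^2 = 94864 ≡ 100 (mod 318)
308^4 ≡ 100^2 = 10000 ≡ 142 (mod 318)
308^8 ≡ 142^2 = 20164 ≡ 130 (mod 318)
308^16 ≡ 130^2 = 16900 ≡ 46 (mod 318)
308^32 ≡ 46^2 = 2116 ≡ 208 (mod 318)
308^64 ≡ 208^2 = 43264 ≡ 16 (mod 318)
308^128 ≡ 16^2 = 256 (mod 318)
308^256 ≡ 256^2 = 65536 ≡ 28 (mod 318)
308^512 ≡ 28^2 = 784 ≡ 148 (mod 318)
308^1024 ≡ 148^2 = 21904 ≡ 280 (mod 318)
308^1842 = 308^1024 · 308^512 · 308^256 · 308^32 · 308^16 · 308^2 ≡ 280 · 148 · 28 · 208 · 46 · 100 (mod 318).
Accumulate the product:
280 · 148 = 41440 ≡ 100
100 · 28 = 2800 ≡ 256
256 · 208 = 53248 ≡ 142
142 · 46 = 6532 ≡ 172
172 · 100 = 17200 ≡ 28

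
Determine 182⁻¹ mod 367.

244

Run the extended Euclidean algorithm:
367 = 2*182 + 3
182 = 60*3 + 2
3 = 1*2 + 1
2 = 2*1 + 0
gcd(182, 367) = 1, so the inverse exists.
Bézout: 1 = 61*367 − 123*182.
So 182⁻¹ ≡ −123 ≡ 244 (mod 367).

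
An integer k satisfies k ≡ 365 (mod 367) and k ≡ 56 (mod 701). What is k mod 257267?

367⁻¹ mod 701: 367*170 ≡ 1 (mod 701), so 367⁻¹ ≡ 170.
k = 365 + 367*((56 − 365)*170 mod 701) = 365 + 367*45 = 16880.
Check: 16880 mod 367 = 365, 16880 mod 701 = 56. ✓

16880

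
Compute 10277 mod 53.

10277 = 193×53 + 48, so 10277 ≡ 48 (mod 53).

48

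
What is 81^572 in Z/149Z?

572 in binary is 1000111100, i.e. 572 = 512 + 32 + 16 + 8 + 4.
81^1 ≡ 81 (mod 149)
81^2 ≡ 81^2 = 6561 ≡ 5 (mod 149)
81^4 ≡ 5^2 = 25 (mod 149)
81^8 ≡ 25^2 = 625 ≡ 29 (mod 149)
81^16 ≡ 29^2 = 841 ≡ 96 (mod 149)
81^32 ≡ 96^2 = 9216 ≡ 127 (mod 149)
81^64 ≡ 127^2 = 16129 ≡ 37 (mod 149)
81^128 ≡ 37^2 = 1369 ≡ 28 (mod 149)
81^256 ≡ 28^2 = 784 ≡ 39 (mod 149)
81^512 ≡ 39^2 = 1521 ≡ 31 (mod 149)
81^572 = 81^512 * 81^32 * 81^16 * 81^8 * 81^4 ≡ 31 * 127 * 96 * 29 * 25 (mod 149).
Accumulate the product:
31 * 127 = 3937 ≡ 63
63 * 96 = 6048 ≡ 88
88 * 29 = 2552 ≡ 19
19 * 25 = 475 ≡ 28

28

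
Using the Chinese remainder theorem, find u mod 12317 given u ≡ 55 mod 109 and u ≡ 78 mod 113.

8666

109⁻¹ mod 113: 109·28 ≡ 1 (mod 113), so 109⁻¹ ≡ 28.
u = 55 + 109·((78 − 55)·28 mod 113) = 55 + 109·79 = 8666.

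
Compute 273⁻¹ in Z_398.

277

398 = 1×273 + 125
273 = 2×125 + 23
125 = 5×23 + 10
23 = 2×10 + 3
10 = 3×3 + 1
3 = 3×1 + 0
gcd(273, 398) = 1, so the inverse exists.
Back-substitute for 1:
1 = 1×10 − 3×3
  = −3×23 + 7×10
  = 7×125 − 38×23
  = −38×273 + 83×125
  = 83×398 − 121×273
So 273⁻¹ ≡ −121 ≡ 277 (mod 398).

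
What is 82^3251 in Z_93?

7

By square-and-multiply:
3251 in binary is 110010110011, i.e. 3251 = 2048 + 1024 + 128 + 32 + 16 + 2 + 1.
82^1 ≡ 82 (mod 93)
82^2 ≡ 82^2 = 6724 ≡ 28 (mod 93)
82^4 ≡ 28^2 = 784 ≡ 40 (mod 93)
82^8 ≡ 40^2 = 1600 ≡ 19 (mod 93)
82^16 ≡ 19^2 = 361 ≡ 82 (mod 93)
82^32 ≡ 82^2 = 6724 ≡ 28 (mod 93)
82^64 ≡ 28^2 = 784 ≡ 40 (mod 93)
82^128 ≡ 40^2 = 1600 ≡ 19 (mod 93)
82^256 ≡ 19^2 = 361 ≡ 82 (mod 93)
82^512 ≡ 82^2 = 6724 ≡ 28 (mod 93)
82^1024 ≡ 28^2 = 784 ≡ 40 (mod 93)
82^2048 ≡ 40^2 = 1600 ≡ 19 (mod 93)
82^3251 = 82^2048 * 82^1024 * 82^128 * 82^32 * 82^16 * 82^2 * 82^1 ≡ 19 * 40 * 19 * 28 * 82 * 28 * 82 (mod 93).
Accumulate the product:
19 * 40 = 760 ≡ 16
16 * 19 = 304 ≡ 25
25 * 28 = 700 ≡ 49
49 * 82 = 4018 ≡ 19
19 * 28 = 532 ≡ 67
67 * 82 = 5494 ≡ 7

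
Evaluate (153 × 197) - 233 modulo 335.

153 × 197 = 30141 ≡ 326 (mod 335)
326 - 233 = 93

93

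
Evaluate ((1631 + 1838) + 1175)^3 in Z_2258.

1728

1631 + 1838 = 3469 ≡ 1211 (mod 2258)
1211 + 1175 = 2386 ≡ 128 (mod 2258)
(128)^3 ≡ 1728 (mod 2258)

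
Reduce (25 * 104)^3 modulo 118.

64

25 * 104 = 2600 ≡ 4 (mod 118)
(4)^3 ≡ 64 (mod 118)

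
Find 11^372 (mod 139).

372 in binary is 101110100, i.e. 372 = 256 + 64 + 32 + 16 + 4.
11^1 ≡ 11 (mod 139)
11^2 ≡ 11^2 = 121 (mod 139)
11^4 ≡ 121^2 = 14641 ≡ 46 (mod 139)
11^8 ≡ 46^2 = 2116 ≡ 31 (mod 139)
11^16 ≡ 31^2 = 961 ≡ 127 (mod 139)
11^32 ≡ 127^2 = 16129 ≡ 5 (mod 139)
11^64 ≡ 5^2 = 25 (mod 139)
11^128 ≡ 25^2 = 625 ≡ 69 (mod 139)
11^256 ≡ 69^2 = 4761 ≡ 35 (mod 139)
11^372 = 11^256 · 11^64 · 11^32 · 11^16 · 11^4 ≡ 35 · 25 · 5 · 127 · 46 (mod 139).
Accumulate the product:
35 · 25 = 875 ≡ 41
41 · 5 = 205 ≡ 66
66 · 127 = 8382 ≡ 42
42 · 46 = 1932 ≡ 125

125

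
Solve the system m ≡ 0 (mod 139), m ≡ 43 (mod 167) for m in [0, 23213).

139⁻¹ mod 167: 139*161 ≡ 1 (mod 167), so 139⁻¹ ≡ 161.
m = 0 + 139*((43 − 0)*161 mod 167) = 0 + 139*76 = 10564.
Check: 10564 mod 139 = 0, 10564 mod 167 = 43. ✓

10564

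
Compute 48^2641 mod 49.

Using repeated squaring:
48^1 ≡ 48 (mod 49)
48^2 ≡ 48^2 = 2304 ≡ 1 (mod 49)
48^4 ≡ 1^2 = 1 (mod 49)
48^8 ≡ 1^2 = 1 (mod 49)
48^16 ≡ 1^2 = 1 (mod 49)
48^32 ≡ 1^2 = 1 (mod 49)
48^64 ≡ 1^2 = 1 (mod 49)
48^128 ≡ 1^2 = 1 (mod 49)
48^256 ≡ 1^2 = 1 (mod 49)
48^512 ≡ 1^2 = 1 (mod 49)
48^1024 ≡ 1^2 = 1 (mod 49)
48^2048 ≡ 1^2 = 1 (mod 49)
48^2641 = 48^2048 * 48^512 * 48^64 * 48^16 * 48^1 ≡ 1 * 1 * 1 * 1 * 48 (mod 49).
Accumulate the product:
1 * 1 = 1
1 * 1 = 1
1 * 1 = 1
1 * 48 = 48

48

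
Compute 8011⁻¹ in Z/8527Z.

2297

8527 = 1*8011 + 516
8011 = 15*516 + 271
516 = 1*271 + 245
271 = 1*245 + 26
245 = 9*26 + 11
26 = 2*11 + 4
11 = 2*4 + 3
4 = 1*3 + 1
3 = 3*1 + 0
gcd(8011, 8527) = 1, so the inverse exists.
Bézout: 1 = −2158*8527 + 2297*8011.
So 8011⁻¹ ≡ 2297 (mod 8527).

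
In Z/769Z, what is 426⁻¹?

139

Run the extended Euclidean algorithm:
769 = 1·426 + 343
426 = 1·343 + 83
343 = 4·83 + 11
83 = 7·11 + 6
11 = 1·6 + 5
6 = 1·5 + 1
5 = 5·1 + 0
gcd(426, 769) = 1, so the inverse exists.
Bézout: 1 = −77·769 + 139·426.
So 426⁻¹ ≡ 139 (mod 769).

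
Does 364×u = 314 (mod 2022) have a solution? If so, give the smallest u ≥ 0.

773

gcd(364, 2022) = 2, and 2 | 314, so solutions exist.
Divide through by 2: 182×u ≡ 157 (mod 1011).
182⁻¹ ≡ 50 (mod 1011).
u ≡ 50×157 ≡ 773 (mod 1011).
The smallest non-negative solution is u = 773.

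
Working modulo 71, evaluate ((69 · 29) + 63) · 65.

69 · 29 = 2001 ≡ 13 (mod 71)
13 + 63 = 76 ≡ 5 (mod 71)
5 · 65 = 325 ≡ 41 (mod 71)

41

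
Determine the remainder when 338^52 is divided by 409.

71

Using repeated squaring:
52 in binary is 110100, i.e. 52 = 32 + 16 + 4.
338^1 ≡ 338 (mod 409)
338^2 ≡ 338^2 = 114244 ≡ 133 (mod 409)
338^4 ≡ 133^2 = 17689 ≡ 102 (mod 409)
338^8 ≡ 102^2 = 10404 ≡ 179 (mod 409)
338^16 ≡ 179^2 = 32041 ≡ 139 (mod 409)
338^32 ≡ 139^2 = 19321 ≡ 98 (mod 409)
338^52 = 338^32 × 338^16 × 338^4 ≡ 98 × 139 × 102 (mod 409).
Accumulate the product:
98 × 139 = 13622 ≡ 125
125 × 102 = 12750 ≡ 71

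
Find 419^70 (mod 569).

By square-and-multiply:
70 in binary is 1000110, i.e. 70 = 64 + 4 + 2.
419^1 ≡ 419 (mod 569)
419^2 ≡ 419^2 = 175561 ≡ 309 (mod 569)
419^4 ≡ 309^2 = 95481 ≡ 458 (mod 569)
419^8 ≡ 458^2 = 209764 ≡ 372 (mod 569)
419^16 ≡ 372^2 = 138384 ≡ 117 (mod 569)
419^32 ≡ 117^2 = 13689 ≡ 33 (mod 569)
419^64 ≡ 33^2 = 1089 ≡ 520 (mod 569)
419^70 = 419^64 * 419^4 * 419^2 ≡ 520 * 458 * 309 (mod 569).
Accumulate the product:
520 * 458 = 238160 ≡ 318
318 * 309 = 98262 ≡ 394

394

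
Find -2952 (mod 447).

177

-2952 = -7×447 + 177, so -2952 ≡ 177 (mod 447).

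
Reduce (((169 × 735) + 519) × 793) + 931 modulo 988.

169 × 735 = 124215 ≡ 715 (mod 988)
715 + 519 = 1234 ≡ 246 (mod 988)
246 × 793 = 195078 ≡ 442 (mod 988)
442 + 931 = 1373 ≡ 385 (mod 988)

385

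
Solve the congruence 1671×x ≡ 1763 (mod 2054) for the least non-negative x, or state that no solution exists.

1615

gcd(1671, 2054) = 1, so a unique solution mod 2054 exists.
1671⁻¹ ≡ 665 (mod 2054).
x ≡ 665×1763 ≡ 1615 (mod 2054).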